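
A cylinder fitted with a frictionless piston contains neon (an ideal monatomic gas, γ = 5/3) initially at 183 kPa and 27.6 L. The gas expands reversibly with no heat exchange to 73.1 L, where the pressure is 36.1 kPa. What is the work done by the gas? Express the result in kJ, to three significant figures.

Adiabatic: W = (P₁V₁ − P₂V₂)/(γ − 1) with γ = 5/3.
P₁V₁ = 5051 J, P₂V₂ = 2639 J.
W = (5051 − 2639) / 0.6667 = 3618 J.

W ≈ 3.62 kJ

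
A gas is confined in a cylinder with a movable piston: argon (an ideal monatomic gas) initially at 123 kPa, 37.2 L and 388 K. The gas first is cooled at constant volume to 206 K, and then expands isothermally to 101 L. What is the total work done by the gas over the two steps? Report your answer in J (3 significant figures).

Step 1 (isochoric): W = 0 (constant volume).
After step 1: P = 65.3 kPa (V unchanged).
Step 2 (isothermal): W = P₁V₁ ln(V₂/V₁) = (2429) ln(101/37.2) = 2426 J.
W_total = 0 + 2426 = 2426 J.

W_total ≈ 2430 J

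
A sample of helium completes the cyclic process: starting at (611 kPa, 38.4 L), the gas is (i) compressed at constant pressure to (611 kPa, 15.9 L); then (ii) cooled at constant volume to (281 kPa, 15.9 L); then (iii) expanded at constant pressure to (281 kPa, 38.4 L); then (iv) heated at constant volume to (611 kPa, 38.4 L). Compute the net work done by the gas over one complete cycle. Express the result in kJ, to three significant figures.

W_net ≈ -7.42 kJ

Constant-volume legs do no work.
W(i) = (611)(15.9 − 38.4) = -13748 J; W(iii) = (281)(38.4 − 15.9) = 6322 J.
W_net = -13748 + 6322 = -7425 J (the counter-clockwise enclosed area).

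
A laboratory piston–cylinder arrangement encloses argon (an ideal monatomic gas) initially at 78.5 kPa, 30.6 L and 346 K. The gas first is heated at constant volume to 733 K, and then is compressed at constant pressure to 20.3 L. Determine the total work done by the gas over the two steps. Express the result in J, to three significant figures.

W_total ≈ -1710 J

Step 1 (isochoric): W = 0 (constant volume).
After step 1: P = 166.3 kPa (V unchanged).
Step 2 (isobaric): W = PΔV = (166.3 kPa)(20.3 − 30.6 L) = -1713 J.
W_total = 0 − 1713 = -1713 J.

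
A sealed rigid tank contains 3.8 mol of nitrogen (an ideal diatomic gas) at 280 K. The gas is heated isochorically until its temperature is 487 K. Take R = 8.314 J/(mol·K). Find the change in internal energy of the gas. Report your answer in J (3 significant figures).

ΔU ≈ 16300 J

Constant volume ⇒ W = 0, so Q = ΔU = nCᵥΔT with Cᵥ = 5R/2 = 20.79 J/(mol·K).
ΔU = (3.8)(20.79)(487 − 280) = 16349 J.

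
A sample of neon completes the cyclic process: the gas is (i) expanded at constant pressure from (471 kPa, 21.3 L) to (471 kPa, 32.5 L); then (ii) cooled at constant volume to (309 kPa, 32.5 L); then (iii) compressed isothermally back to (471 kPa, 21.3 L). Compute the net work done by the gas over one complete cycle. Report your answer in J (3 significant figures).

Leg (i): W = PΔV = (471)(32.5 − 21.3) = 5275 J.
Leg (ii): W = 0.
Leg (iii): W = PᵢVᵢ ln(V_f/Vᵢ) = (10042) ln(21.3/32.5) = -4243 J.
W_net = 5275 − 4243 = 1032 J.

W_net ≈ 1030 J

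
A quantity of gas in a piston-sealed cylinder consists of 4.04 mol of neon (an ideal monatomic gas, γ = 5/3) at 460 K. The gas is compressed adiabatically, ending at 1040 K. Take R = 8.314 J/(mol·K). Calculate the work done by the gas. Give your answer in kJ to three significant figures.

Adiabatic ⇒ Q = 0, so W_by = −ΔU = nCᵥ(T₁ − T₂).
Cᵥ = 3R/2 = 12.47 J/(mol·K).
W = (4.04)(12.47)(460 − 1040) = -29222 J.

W ≈ -29.2 kJ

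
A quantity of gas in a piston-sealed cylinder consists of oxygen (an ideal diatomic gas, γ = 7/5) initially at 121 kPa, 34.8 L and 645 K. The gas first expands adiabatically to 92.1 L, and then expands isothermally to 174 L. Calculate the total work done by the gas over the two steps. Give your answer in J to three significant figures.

W_total ≈ 5210 J

Step 1 (adiabatic): W = (P₁V₁ − P₂V₂)/(γ−1) = (4211 − 2853)/0.4 = 3395 J.
After step 1: P = 30.98 kPa, V = 92.1 L, T = 437 K.
Step 2 (isothermal): W = P₁V₁ ln(V₂/V₁) = (2853) ln(174/92.1) = 1815 J.
W_total = 3395 + 1815 = 5210 J.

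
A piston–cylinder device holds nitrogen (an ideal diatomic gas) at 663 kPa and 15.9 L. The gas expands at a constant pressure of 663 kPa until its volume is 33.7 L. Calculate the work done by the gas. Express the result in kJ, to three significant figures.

W ≈ 11.8 kJ

Isobaric: W = P ΔV.
W = (663 kPa)(33.7 − 15.9 L) = (663)(17.8) = 11801 J.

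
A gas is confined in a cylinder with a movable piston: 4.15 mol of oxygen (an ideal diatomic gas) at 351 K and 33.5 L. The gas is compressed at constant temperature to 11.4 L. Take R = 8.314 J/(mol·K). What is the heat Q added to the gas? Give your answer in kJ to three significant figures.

Isothermal ⇒ ΔU = 0, so Q = W = nRT ln(V₂/V₁).
Q = (4.15)(8.314)(351) ln(11.4/33.5) = 12111 × -1.078 = -13054 J.

Q ≈ -13.1 kJ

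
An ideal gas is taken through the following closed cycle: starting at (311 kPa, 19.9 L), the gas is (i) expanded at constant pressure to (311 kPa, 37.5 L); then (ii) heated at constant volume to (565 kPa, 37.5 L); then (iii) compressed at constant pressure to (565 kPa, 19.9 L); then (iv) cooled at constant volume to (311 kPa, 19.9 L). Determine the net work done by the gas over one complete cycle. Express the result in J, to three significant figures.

Constant-volume legs do no work.
W(i) = (311)(37.5 − 19.9) = 5474 J; W(iii) = (565)(19.9 − 37.5) = -9944 J.
W_net = 5474 − 9944 = -4470 J (the counter-clockwise enclosed area).

W_net ≈ -4470 J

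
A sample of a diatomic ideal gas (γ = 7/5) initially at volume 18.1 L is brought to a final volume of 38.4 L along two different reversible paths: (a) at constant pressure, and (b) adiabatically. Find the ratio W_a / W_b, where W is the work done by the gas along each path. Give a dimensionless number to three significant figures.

Path (a) isobaric: W = P₁(V₂ − V₁) → W_a/(P₁V₁) = 1.122.
Path (b) adiabatic: W = P₁V₁(1 − (V₁/V₂)^(γ−1))/(γ−1) → W_b/(P₁V₁) = 0.6495.
W_a / W_b = 1.122 / 0.6495 = 1.727.

W_a / W_b ≈ 1.73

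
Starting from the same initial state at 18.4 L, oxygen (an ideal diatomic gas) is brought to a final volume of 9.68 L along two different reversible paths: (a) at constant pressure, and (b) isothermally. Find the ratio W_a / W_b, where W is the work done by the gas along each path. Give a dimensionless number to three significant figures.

W_a / W_b ≈ 0.738

Path (a) isobaric: W = P₁(V₂ − V₁) → W_a/(P₁V₁) = -0.4739.
Path (b) isothermal: W = P₁V₁ ln(V₂/V₁) → W_b/(P₁V₁) = -0.6423.
W_a / W_b = -0.4739 / -0.6423 = 0.7379.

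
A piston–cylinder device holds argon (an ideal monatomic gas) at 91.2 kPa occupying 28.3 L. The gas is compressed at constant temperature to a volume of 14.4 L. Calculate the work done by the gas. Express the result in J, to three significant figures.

W ≈ -1740 J

Isothermal: W = nRT ln(V₂/V₁) = P₁V₁ ln(V₂/V₁).
P₁V₁ = (91.2 kPa)(28.3 L) = 2581 J.
W = 2581 × ln(14.4/28.3) = 2581 × -0.6756
W_by_gas = -1744 J.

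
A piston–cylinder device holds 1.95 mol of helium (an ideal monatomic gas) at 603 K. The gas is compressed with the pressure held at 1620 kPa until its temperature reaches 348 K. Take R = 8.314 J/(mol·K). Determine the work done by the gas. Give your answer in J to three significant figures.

W ≈ -4130 J

Isobaric: W = P ΔV = nR ΔT.
W = (1.95)(8.314)(348 − 603) = -4134 J.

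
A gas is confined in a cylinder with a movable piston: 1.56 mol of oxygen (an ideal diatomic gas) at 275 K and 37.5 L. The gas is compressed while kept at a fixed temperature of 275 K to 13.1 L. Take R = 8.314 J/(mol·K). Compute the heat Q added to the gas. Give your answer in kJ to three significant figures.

Isothermal ⇒ ΔU = 0, so Q = W = nRT ln(V₂/V₁).
Q = (1.56)(8.314)(275) ln(13.1/37.5) = 3567 × -1.052 = -3751 J.

Q ≈ -3.75 kJ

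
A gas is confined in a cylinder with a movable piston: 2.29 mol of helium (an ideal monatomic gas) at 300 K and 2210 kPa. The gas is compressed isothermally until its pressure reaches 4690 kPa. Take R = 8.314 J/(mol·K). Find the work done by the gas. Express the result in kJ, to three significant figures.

W ≈ -4.30 kJ

Isothermal process: W = nRT ln(V₂/V₁) = nRT ln(P₁/P₂).
W = (2.29)(8.314)(300) × ln(2210/4690)
  = 5712 × ln(0.4712) = 5712 × -0.7524
W_by_gas = -4298 J.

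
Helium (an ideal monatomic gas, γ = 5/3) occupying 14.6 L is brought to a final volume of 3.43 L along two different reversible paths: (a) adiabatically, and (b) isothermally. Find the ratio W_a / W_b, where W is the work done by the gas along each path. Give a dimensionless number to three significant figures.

W_a / W_b ≈ 1.68

Path (a) adiabatic: W = P₁V₁(1 − (V₁/V₂)^(γ−1))/(γ−1) → W_a/(P₁V₁) = -2.44.
Path (b) isothermal: W = P₁V₁ ln(V₂/V₁) → W_b/(P₁V₁) = -1.448.
W_a / W_b = -2.44 / -1.448 = 1.684.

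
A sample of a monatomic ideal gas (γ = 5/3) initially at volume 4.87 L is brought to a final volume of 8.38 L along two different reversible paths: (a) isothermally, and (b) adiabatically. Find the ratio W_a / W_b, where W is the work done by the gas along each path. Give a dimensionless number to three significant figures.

Path (a) isothermal: W = P₁V₁ ln(V₂/V₁) → W_a/(P₁V₁) = 0.5428.
Path (b) adiabatic: W = P₁V₁(1 − (V₁/V₂)^(γ−1))/(γ−1) → W_b/(P₁V₁) = 0.4554.
W_a / W_b = 0.5428 / 0.4554 = 1.192.

W_a / W_b ≈ 1.19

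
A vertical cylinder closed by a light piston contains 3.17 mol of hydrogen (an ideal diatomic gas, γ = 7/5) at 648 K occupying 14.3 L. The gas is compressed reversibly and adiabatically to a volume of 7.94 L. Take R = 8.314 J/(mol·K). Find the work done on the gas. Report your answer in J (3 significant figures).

W ≈ 11300 J

Adiabatic: TV^(γ−1) = const with γ = 7/5.
T₂ = T₁ (V₁/V₂)^(γ−1) = 648 × (14.3/7.94)^0.4 = 648 × 1.265 = 819.9 K.
W_by = nCᵥ(T₁ − T₂) = (3.17)(20.79)(648 − 819.9) = -11329 J.
Work on gas = −W_by = 11329 J.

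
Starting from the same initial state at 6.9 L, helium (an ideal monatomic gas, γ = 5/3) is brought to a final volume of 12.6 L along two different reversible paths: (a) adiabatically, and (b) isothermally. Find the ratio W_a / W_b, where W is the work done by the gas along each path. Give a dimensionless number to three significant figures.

Path (a) adiabatic: W = P₁V₁(1 − (V₁/V₂)^(γ−1))/(γ−1) → W_a/(P₁V₁) = 0.496.
Path (b) isothermal: W = P₁V₁ ln(V₂/V₁) → W_b/(P₁V₁) = 0.6022.
W_a / W_b = 0.496 / 0.6022 = 0.8236.

W_a / W_b ≈ 0.824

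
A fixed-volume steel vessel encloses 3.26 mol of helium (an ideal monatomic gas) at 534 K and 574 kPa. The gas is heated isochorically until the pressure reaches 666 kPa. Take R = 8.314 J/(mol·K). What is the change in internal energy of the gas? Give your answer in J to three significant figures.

ΔU ≈ 3480 J

Constant volume ⇒ W = 0, so Q = ΔU = nCᵥΔT with Cᵥ = 3R/2 = 12.47 J/(mol·K).
At constant V, T₂/T₁ = P₂/P₁ ⇒ ΔT = T₁(P₂/P₁ − 1) = 534·(666/574 − 1) = 85.59 K.
ΔU = (3.26)(12.47)(85.59) = 3480 J.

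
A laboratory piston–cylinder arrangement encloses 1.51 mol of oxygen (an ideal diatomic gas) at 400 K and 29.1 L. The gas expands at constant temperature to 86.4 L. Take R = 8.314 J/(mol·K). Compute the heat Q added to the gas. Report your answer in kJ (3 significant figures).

Isothermal ⇒ ΔU = 0, so Q = W = nRT ln(V₂/V₁).
Q = (1.51)(8.314)(400) ln(86.4/29.1) = 5022 × 1.088 = 5465 J.

Q ≈ 5.46 kJ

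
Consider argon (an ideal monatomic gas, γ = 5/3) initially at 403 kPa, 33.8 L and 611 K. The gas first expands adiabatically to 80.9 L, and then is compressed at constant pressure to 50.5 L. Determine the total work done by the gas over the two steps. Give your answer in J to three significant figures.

Step 1 (adiabatic): W = (P₁V₁ − P₂V₂)/(γ−1) = (13621 − 7613)/0.667 = 9013 J.
After step 1: P = 94.1 kPa, V = 80.9 L, T = 341.5 K.
Step 2 (isobaric): W = PΔV = (94.1 kPa)(50.5 − 80.9 L) = -2861 J.
W_total = 9013 − 2861 = 6153 J.

W_total ≈ 6150 J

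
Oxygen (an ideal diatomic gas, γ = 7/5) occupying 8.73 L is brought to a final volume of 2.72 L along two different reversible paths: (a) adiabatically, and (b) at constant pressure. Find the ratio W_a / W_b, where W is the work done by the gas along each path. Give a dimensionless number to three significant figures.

Path (a) adiabatic: W = P₁V₁(1 − (V₁/V₂)^(γ−1))/(γ−1) → W_a/(P₁V₁) = -1.486.
Path (b) isobaric: W = P₁(V₂ − V₁) → W_b/(P₁V₁) = -0.6884.
W_a / W_b = -1.486 / -0.6884 = 2.158.

W_a / W_b ≈ 2.16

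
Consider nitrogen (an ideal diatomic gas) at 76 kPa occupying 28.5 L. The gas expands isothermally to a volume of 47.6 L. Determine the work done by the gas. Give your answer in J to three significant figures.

Isothermal: W = nRT ln(V₂/V₁) = P₁V₁ ln(V₂/V₁).
P₁V₁ = (76 kPa)(28.5 L) = 2166 J.
W = 2166 × ln(47.6/28.5) = 2166 × 0.5129
W_by_gas = 1111 J.

W ≈ 1110 J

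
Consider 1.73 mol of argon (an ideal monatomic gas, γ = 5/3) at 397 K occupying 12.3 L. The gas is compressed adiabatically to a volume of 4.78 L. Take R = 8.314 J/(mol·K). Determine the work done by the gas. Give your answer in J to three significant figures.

Adiabatic: TV^(γ−1) = const with γ = 5/3.
T₂ = T₁ (V₁/V₂)^(γ−1) = 397 × (12.3/4.78)^0.667 = 397 × 1.878 = 745.5 K.
W_by = nCᵥ(T₁ − T₂) = (1.73)(12.47)(397 − 745.5) = -7519 J.

W ≈ -7520 J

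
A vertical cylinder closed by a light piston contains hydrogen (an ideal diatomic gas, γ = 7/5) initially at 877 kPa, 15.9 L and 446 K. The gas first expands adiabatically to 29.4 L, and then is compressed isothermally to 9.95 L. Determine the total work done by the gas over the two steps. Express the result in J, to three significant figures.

W_total ≈ -4220 J

Step 1 (adiabatic): W = (P₁V₁ − P₂V₂)/(γ−1) = (13944 − 10905)/0.4 = 7599 J.
After step 1: P = 370.9 kPa, V = 29.4 L, T = 348.8 K.
Step 2 (isothermal): W = P₁V₁ ln(V₂/V₁) = (10905) ln(9.95/29.4) = -11814 J.
W_total = 7599 − 11814 = -4216 J.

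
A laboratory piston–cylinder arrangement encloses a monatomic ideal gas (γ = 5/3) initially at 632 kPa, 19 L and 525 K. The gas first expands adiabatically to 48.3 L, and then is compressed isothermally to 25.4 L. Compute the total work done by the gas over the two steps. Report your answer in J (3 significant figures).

Step 1 (adiabatic): W = (P₁V₁ − P₂V₂)/(γ−1) = (12008 − 6447)/0.667 = 8342 J.
After step 1: P = 133.5 kPa, V = 48.3 L, T = 281.9 K.
Step 2 (isothermal): W = P₁V₁ ln(V₂/V₁) = (6447) ln(25.4/48.3) = -4143 J.
W_total = 8342 − 4143 = 4199 J.

W_total ≈ 4200 J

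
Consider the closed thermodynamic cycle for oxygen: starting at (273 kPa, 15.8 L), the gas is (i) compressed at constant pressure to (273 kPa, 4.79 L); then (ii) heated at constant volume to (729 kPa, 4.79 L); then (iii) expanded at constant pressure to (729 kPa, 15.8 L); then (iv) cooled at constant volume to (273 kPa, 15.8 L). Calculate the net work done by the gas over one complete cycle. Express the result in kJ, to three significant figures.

Constant-volume legs do no work.
W(i) = (273)(4.79 − 15.8) = -3006 J; W(iii) = (729)(15.8 − 4.79) = 8026 J.
W_net = -3006 + 8026 = 5021 J (the clockwise enclosed area).

W_net ≈ 5.02 kJ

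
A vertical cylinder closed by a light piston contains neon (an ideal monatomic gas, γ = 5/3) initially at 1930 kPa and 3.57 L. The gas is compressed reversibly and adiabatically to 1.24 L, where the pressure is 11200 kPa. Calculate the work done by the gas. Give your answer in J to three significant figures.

W ≈ -10500 J

Adiabatic: W = (P₁V₁ − P₂V₂)/(γ − 1) with γ = 5/3.
P₁V₁ = 6890 J, P₂V₂ = 13888 J.
W = (6890 − 13888) / 0.6667 = -10497 J.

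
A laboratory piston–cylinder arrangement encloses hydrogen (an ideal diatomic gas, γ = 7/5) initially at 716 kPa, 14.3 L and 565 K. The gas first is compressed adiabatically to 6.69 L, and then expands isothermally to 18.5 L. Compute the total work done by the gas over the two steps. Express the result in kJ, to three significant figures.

Step 1 (adiabatic): W = (P₁V₁ − P₂V₂)/(γ−1) = (10239 − 13874)/0.4 = -9089 J.
After step 1: P = 2074 kPa, V = 6.69 L, T = 765.6 K.
Step 2 (isothermal): W = P₁V₁ ln(V₂/V₁) = (13874) ln(18.5/6.69) = 14112 J.
W_total = -9089 + 14112 = 5023 J.

W_total ≈ 5.02 kJ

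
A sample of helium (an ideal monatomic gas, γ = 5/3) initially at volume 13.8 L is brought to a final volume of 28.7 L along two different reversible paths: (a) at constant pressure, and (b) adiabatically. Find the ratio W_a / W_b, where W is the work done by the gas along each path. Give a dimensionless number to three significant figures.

W_a / W_b ≈ 1.86

Path (a) isobaric: W = P₁(V₂ − V₁) → W_a/(P₁V₁) = 1.08.
Path (b) adiabatic: W = P₁V₁(1 − (V₁/V₂)^(γ−1))/(γ−1) → W_b/(P₁V₁) = 0.5794.
W_a / W_b = 1.08 / 0.5794 = 1.864.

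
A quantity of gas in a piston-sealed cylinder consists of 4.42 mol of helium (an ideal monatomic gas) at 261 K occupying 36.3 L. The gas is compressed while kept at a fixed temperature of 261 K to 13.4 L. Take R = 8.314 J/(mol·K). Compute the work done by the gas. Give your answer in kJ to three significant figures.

W ≈ -9.56 kJ

Isothermal: W = nRT ln(V₂/V₁).
W = (4.42)(8.314)(261) × ln(13.4/36.3)
  = 9591 × -0.9966
W_by_gas = -9558 J.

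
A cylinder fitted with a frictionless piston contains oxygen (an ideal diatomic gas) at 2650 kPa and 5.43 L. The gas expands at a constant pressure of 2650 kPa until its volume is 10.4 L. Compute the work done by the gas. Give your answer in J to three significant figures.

Isobaric: W = P ΔV.
W = (2650 kPa)(10.4 − 5.43 L) = (2650)(4.97) = 13171 J.

W ≈ 13200 J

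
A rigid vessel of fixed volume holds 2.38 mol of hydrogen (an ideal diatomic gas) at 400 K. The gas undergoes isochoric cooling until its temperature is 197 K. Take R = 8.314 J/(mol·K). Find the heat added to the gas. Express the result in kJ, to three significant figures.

Constant volume ⇒ W = 0, so Q = ΔU = nCᵥΔT with Cᵥ = 5R/2 = 20.79 J/(mol·K).
ΔU = (2.38)(20.79)(197 − 400) = -10042 J.

Q ≈ -10.0 kJ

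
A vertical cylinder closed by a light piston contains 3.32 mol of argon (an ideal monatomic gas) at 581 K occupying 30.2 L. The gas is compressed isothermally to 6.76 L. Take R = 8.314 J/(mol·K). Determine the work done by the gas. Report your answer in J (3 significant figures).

Isothermal: W = nRT ln(V₂/V₁).
W = (3.32)(8.314)(581) × ln(6.76/30.2)
  = 16037 × -1.497
W_by_gas = -24005 J.

W ≈ -24000 J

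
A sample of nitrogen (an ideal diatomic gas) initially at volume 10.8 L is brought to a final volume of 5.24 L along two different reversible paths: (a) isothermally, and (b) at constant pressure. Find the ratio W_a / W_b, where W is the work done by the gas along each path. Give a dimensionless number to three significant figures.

W_a / W_b ≈ 1.40

Path (a) isothermal: W = P₁V₁ ln(V₂/V₁) → W_a/(P₁V₁) = -0.7232.
Path (b) isobaric: W = P₁(V₂ − V₁) → W_b/(P₁V₁) = -0.5148.
W_a / W_b = -0.7232 / -0.5148 = 1.405.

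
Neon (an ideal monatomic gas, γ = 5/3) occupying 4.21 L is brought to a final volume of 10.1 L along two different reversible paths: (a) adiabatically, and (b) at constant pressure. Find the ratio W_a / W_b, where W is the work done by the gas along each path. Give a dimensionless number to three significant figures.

Path (a) adiabatic: W = P₁V₁(1 − (V₁/V₂)^(γ−1))/(γ−1) → W_a/(P₁V₁) = 0.663.
Path (b) isobaric: W = P₁(V₂ − V₁) → W_b/(P₁V₁) = 1.399.
W_a / W_b = 0.663 / 1.399 = 0.4739.

W_a / W_b ≈ 0.474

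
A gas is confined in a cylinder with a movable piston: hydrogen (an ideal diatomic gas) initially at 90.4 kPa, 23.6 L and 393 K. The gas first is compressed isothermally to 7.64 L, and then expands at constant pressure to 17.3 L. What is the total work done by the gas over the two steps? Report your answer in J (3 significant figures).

Step 1 (isothermal): W = P₁V₁ ln(V₂/V₁) = (2133) ln(7.64/23.6) = -2406 J.
After step 1: P = 279.2 kPa, V = 7.64 L, T = 393 K.
Step 2 (isobaric): W = PΔV = (279.2 kPa)(17.3 − 7.64 L) = 2698 J.
W_total = -2406 + 2698 = 291.3 J.

W_total ≈ 291 J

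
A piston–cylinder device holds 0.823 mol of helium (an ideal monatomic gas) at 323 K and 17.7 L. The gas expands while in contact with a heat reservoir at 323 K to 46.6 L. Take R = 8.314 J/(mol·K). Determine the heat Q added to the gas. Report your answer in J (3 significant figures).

Q ≈ 2140 J

Isothermal ⇒ ΔU = 0, so Q = W = nRT ln(V₂/V₁).
Q = (0.823)(8.314)(323) ln(46.6/17.7) = 2210 × 0.968 = 2139 J.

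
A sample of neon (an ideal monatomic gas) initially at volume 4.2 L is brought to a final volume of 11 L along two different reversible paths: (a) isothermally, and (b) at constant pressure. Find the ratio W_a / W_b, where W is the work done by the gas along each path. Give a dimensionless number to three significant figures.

Path (a) isothermal: W = P₁V₁ ln(V₂/V₁) → W_a/(P₁V₁) = 0.9628.
Path (b) isobaric: W = P₁(V₂ − V₁) → W_b/(P₁V₁) = 1.619.
W_a / W_b = 0.9628 / 1.619 = 0.5947.

W_a / W_b ≈ 0.595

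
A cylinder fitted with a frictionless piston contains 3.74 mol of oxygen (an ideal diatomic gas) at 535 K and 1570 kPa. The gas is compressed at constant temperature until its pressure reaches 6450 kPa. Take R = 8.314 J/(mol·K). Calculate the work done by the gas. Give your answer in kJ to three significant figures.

Isothermal process: W = nRT ln(V₂/V₁) = nRT ln(P₁/P₂).
W = (3.74)(8.314)(535) × ln(1570/6450)
  = 16635 × ln(0.2434) = 16635 × -1.413
W_by_gas = -23506 J.

W ≈ -23.5 kJ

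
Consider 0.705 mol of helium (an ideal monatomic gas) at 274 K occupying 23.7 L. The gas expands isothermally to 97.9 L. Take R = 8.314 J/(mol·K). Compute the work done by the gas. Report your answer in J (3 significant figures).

W ≈ 2280 J

Isothermal: W = nRT ln(V₂/V₁).
W = (0.705)(8.314)(274) × ln(97.9/23.7)
  = 1606 × 1.418
W_by_gas = 2278 J.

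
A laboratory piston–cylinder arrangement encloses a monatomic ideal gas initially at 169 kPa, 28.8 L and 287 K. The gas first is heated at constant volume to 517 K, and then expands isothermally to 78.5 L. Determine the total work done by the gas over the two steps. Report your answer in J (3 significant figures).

W_total ≈ 8790 J

Step 1 (isochoric): W = 0 (constant volume).
After step 1: P = 304.4 kPa (V unchanged).
Step 2 (isothermal): W = P₁V₁ ln(V₂/V₁) = (8768) ln(78.5/28.8) = 8792 J.
W_total = 0 + 8792 = 8792 J.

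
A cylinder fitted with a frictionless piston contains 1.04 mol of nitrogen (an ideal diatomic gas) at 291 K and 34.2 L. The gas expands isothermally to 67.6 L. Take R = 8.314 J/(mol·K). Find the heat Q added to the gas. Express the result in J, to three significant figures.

Isothermal ⇒ ΔU = 0, so Q = W = nRT ln(V₂/V₁).
Q = (1.04)(8.314)(291) ln(67.6/34.2) = 2516 × 0.6814 = 1714 J.

Q ≈ 1710 J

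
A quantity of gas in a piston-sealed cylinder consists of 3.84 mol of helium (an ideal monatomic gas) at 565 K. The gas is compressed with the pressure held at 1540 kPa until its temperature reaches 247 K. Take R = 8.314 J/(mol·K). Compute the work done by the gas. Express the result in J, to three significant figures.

Isobaric: W = P ΔV = nR ΔT.
W = (3.84)(8.314)(247 − 565) = -10152 J.

W ≈ -10200 J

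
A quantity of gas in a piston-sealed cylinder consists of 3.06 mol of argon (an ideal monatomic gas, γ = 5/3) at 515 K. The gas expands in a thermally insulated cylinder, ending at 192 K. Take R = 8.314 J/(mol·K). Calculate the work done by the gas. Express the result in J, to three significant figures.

Adiabatic ⇒ Q = 0, so W_by = −ΔU = nCᵥ(T₁ − T₂).
Cᵥ = 3R/2 = 12.47 J/(mol·K).
W = (3.06)(12.47)(515 − 192) = 12326 J.

W ≈ 12300 J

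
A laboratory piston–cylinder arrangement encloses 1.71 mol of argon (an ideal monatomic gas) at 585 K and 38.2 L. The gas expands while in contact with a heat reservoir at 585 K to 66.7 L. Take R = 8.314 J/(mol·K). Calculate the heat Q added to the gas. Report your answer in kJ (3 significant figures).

Isothermal ⇒ ΔU = 0, so Q = W = nRT ln(V₂/V₁).
Q = (1.71)(8.314)(585) ln(66.7/38.2) = 8317 × 0.5574 = 4636 J.

Q ≈ 4.64 kJ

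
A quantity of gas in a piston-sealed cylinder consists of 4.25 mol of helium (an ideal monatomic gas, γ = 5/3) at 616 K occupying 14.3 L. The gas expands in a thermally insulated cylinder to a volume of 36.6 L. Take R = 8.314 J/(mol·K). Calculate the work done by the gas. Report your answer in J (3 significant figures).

Adiabatic: TV^(γ−1) = const with γ = 5/3.
T₂ = T₁ (V₁/V₂)^(γ−1) = 616 × (14.3/36.6)^0.667 = 616 × 0.5344 = 329.2 K.
W_by = nCᵥ(T₁ − T₂) = (4.25)(12.47)(616 − 329.2) = 15200 J.

W ≈ 15200 J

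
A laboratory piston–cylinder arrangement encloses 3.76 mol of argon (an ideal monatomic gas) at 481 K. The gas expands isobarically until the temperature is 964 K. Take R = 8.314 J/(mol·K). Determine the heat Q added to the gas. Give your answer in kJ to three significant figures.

Isobaric: W = nRΔT = (3.76)(8.314)(483) = 15099 J.
ΔU = nCᵥΔT with Cᵥ = 3R/2: ΔU = (3.76)(12.47)(483) = 22648 J.
Q = ΔU + W = 22648 + 15099 = 37747 J.

Q ≈ 37.7 kJ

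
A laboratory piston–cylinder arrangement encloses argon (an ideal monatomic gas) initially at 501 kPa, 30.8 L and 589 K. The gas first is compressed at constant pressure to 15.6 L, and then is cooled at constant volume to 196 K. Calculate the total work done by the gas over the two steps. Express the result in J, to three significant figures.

W_total ≈ -7620 J

Step 1 (isobaric): W = PΔV = (501 kPa)(15.6 − 30.8 L) = -7615 J.
Step 2 (isochoric): W = 0 (constant volume).
W_total = -7615 + 0 = -7615 J.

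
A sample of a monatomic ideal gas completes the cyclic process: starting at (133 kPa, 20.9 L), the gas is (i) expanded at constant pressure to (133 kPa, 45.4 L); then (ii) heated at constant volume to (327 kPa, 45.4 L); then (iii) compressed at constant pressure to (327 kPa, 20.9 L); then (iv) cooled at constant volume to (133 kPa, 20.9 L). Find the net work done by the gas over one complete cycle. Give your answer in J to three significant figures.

Constant-volume legs do no work.
W(i) = (133)(45.4 − 20.9) = 3258 J; W(iii) = (327)(20.9 − 45.4) = -8012 J.
W_net = 3258 − 8012 = -4753 J (the counter-clockwise enclosed area).

W_net ≈ -4750 J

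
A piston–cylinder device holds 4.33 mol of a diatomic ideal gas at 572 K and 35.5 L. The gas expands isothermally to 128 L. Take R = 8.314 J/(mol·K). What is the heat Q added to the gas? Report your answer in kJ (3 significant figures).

Isothermal ⇒ ΔU = 0, so Q = W = nRT ln(V₂/V₁).
Q = (4.33)(8.314)(572) ln(128/35.5) = 20592 × 1.282 = 26409 J.

Q ≈ 26.4 kJ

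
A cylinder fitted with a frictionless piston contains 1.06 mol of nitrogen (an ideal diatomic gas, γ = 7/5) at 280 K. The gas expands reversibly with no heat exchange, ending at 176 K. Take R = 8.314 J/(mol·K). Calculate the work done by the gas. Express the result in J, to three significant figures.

Adiabatic ⇒ Q = 0, so W_by = −ΔU = nCᵥ(T₁ − T₂).
Cᵥ = 5R/2 = 20.79 J/(mol·K).
W = (1.06)(20.79)(280 − 176) = 2291 J.

W ≈ 2290 J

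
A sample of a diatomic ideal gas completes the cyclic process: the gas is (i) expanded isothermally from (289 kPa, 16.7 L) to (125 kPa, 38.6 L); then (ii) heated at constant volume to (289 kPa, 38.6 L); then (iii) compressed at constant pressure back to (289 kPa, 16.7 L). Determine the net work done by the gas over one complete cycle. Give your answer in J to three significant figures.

Leg (i): W = PᵢVᵢ ln(V_f/Vᵢ) = (4826) ln(38.6/16.7) = 4044 J.
Leg (ii): W = 0.
Leg (iii): W = PΔV = (289)(16.7 − 38.6) = -6329 J.
W_net = 4044 − 6329 = -2285 J.

W_net ≈ -2290 J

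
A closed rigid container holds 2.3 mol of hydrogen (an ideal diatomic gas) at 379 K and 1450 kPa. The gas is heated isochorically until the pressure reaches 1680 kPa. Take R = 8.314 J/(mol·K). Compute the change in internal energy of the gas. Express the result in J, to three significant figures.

Constant volume ⇒ W = 0, so Q = ΔU = nCᵥΔT with Cᵥ = 5R/2 = 20.79 J/(mol·K).
At constant V, T₂/T₁ = P₂/P₁ ⇒ ΔT = T₁(P₂/P₁ − 1) = 379·(1680/1450 − 1) = 60.12 K.
ΔU = (2.3)(20.79)(60.12) = 2874 J.

ΔU ≈ 2870 J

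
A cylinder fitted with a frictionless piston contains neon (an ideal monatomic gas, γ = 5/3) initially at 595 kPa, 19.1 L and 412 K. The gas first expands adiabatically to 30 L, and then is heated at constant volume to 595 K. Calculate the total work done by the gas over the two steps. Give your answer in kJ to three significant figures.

W_total ≈ 4.43 kJ

Step 1 (adiabatic): W = (P₁V₁ − P₂V₂)/(γ−1) = (11364 − 8411)/0.667 = 4431 J.
Step 2 (isochoric): W = 0 (constant volume).
W_total = 4431 + 0 = 4431 J.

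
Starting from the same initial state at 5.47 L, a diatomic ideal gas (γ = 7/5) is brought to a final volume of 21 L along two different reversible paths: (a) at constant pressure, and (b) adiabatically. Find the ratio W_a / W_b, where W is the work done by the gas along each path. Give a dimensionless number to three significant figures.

Path (a) isobaric: W = P₁(V₂ − V₁) → W_a/(P₁V₁) = 2.839.
Path (b) adiabatic: W = P₁V₁(1 − (V₁/V₂)^(γ−1))/(γ−1) → W_b/(P₁V₁) = 1.04.
W_a / W_b = 2.839 / 1.04 = 2.729.

W_a / W_b ≈ 2.73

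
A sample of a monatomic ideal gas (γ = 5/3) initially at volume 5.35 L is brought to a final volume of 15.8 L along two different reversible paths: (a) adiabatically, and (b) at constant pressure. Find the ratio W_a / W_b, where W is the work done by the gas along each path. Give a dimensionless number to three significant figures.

W_a / W_b ≈ 0.395

Path (a) adiabatic: W = P₁V₁(1 − (V₁/V₂)^(γ−1))/(γ−1) → W_a/(P₁V₁) = 0.7713.
Path (b) isobaric: W = P₁(V₂ − V₁) → W_b/(P₁V₁) = 1.953.
W_a / W_b = 0.7713 / 1.953 = 0.3949.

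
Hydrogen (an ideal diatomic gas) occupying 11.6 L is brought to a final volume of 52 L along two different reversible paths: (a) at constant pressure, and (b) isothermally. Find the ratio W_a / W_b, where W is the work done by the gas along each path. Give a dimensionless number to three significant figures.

W_a / W_b ≈ 2.32

Path (a) isobaric: W = P₁(V₂ − V₁) → W_a/(P₁V₁) = 3.483.
Path (b) isothermal: W = P₁V₁ ln(V₂/V₁) → W_b/(P₁V₁) = 1.5.
W_a / W_b = 3.483 / 1.5 = 2.321.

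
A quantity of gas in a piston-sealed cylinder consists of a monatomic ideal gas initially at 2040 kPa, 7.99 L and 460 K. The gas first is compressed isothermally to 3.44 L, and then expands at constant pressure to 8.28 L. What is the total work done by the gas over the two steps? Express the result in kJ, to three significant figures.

W_total ≈ 9.20 kJ

Step 1 (isothermal): W = P₁V₁ ln(V₂/V₁) = (16300) ln(3.44/7.99) = -13736 J.
After step 1: P = 4738 kPa, V = 3.44 L, T = 460 K.
Step 2 (isobaric): W = PΔV = (4738 kPa)(8.28 − 3.44 L) = 22933 J.
W_total = -13736 + 22933 = 9197 J.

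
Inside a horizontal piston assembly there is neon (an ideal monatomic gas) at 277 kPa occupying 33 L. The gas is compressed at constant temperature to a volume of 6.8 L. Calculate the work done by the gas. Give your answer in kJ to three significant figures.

Isothermal: W = nRT ln(V₂/V₁) = P₁V₁ ln(V₂/V₁).
P₁V₁ = (277 kPa)(33 L) = 9141 J.
W = 9141 × ln(6.8/33) = 9141 × -1.58
W_by_gas = -14439 J.

W ≈ -14.4 kJ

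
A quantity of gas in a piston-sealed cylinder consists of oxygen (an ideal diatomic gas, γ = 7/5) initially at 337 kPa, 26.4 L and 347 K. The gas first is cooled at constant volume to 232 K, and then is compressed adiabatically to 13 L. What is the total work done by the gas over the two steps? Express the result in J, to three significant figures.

Step 1 (isochoric): W = 0 (constant volume).
After step 1: P = 225.3 kPa (V unchanged).
Step 2 (adiabatic): W = (P₁V₁ − P₂V₂)/(γ−1) = (5948 − 7897)/0.4 = -4872 J.
W_total = 0 − 4872 = -4872 J.

W_total ≈ -4870 J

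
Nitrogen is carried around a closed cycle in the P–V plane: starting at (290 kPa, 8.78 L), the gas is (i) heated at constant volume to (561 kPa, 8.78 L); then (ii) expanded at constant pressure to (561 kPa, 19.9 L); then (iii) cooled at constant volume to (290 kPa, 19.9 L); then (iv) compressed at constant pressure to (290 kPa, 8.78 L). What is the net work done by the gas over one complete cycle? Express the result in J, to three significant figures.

W_net ≈ 3010 J

Constant-volume legs do no work.
W(ii) = (561)(19.9 − 8.78) = 6238 J; W(iv) = (290)(8.78 − 19.9) = -3225 J.
W_net = 6238 − 3225 = 3014 J (the clockwise enclosed area).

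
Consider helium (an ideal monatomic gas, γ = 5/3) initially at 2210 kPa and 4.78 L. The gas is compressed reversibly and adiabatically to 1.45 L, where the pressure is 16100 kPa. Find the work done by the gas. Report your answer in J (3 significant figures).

Adiabatic: W = (P₁V₁ − P₂V₂)/(γ − 1) with γ = 5/3.
P₁V₁ = 10564 J, P₂V₂ = 23345 J.
W = (10564 − 23345) / 0.6667 = -19172 J.

W ≈ -19200 J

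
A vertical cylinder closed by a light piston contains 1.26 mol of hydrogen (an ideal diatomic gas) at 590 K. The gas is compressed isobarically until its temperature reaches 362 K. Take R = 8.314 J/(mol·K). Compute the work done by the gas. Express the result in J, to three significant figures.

W ≈ -2390 J

Isobaric: W = P ΔV = nR ΔT.
W = (1.26)(8.314)(362 − 590) = -2388 J.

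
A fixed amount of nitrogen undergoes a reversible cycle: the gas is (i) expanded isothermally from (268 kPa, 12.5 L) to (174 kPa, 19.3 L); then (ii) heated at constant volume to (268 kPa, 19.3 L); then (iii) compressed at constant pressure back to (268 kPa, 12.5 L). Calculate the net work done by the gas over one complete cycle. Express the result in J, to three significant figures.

W_net ≈ -367 J

Leg (i): W = PᵢVᵢ ln(V_f/Vᵢ) = (3350) ln(19.3/12.5) = 1455 J.
Leg (ii): W = 0.
Leg (iii): W = PΔV = (268)(12.5 − 19.3) = -1822 J.
W_net = 1455 − 1822 = -367.2 J.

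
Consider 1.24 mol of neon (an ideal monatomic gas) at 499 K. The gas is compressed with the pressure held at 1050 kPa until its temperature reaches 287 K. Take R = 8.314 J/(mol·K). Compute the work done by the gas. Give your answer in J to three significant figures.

Isobaric: W = P ΔV = nR ΔT.
W = (1.24)(8.314)(287 − 499) = -2186 J.

W ≈ -2190 J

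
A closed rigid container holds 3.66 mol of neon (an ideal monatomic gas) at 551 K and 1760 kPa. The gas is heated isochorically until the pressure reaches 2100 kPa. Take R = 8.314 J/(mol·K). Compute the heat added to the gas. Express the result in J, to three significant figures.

Q ≈ 4860 J

Constant volume ⇒ W = 0, so Q = ΔU = nCᵥΔT with Cᵥ = 3R/2 = 12.47 J/(mol·K).
At constant V, T₂/T₁ = P₂/P₁ ⇒ ΔT = T₁(P₂/P₁ − 1) = 551·(2100/1760 − 1) = 106.4 K.
ΔU = (3.66)(12.47)(106.4) = 4858 J.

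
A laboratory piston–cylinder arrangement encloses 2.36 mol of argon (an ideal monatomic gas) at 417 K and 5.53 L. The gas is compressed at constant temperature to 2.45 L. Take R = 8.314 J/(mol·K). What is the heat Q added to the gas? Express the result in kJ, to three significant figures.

Q ≈ -6.66 kJ

Isothermal ⇒ ΔU = 0, so Q = W = nRT ln(V₂/V₁).
Q = (2.36)(8.314)(417) ln(2.45/5.53) = 8182 × -0.8141 = -6661 J.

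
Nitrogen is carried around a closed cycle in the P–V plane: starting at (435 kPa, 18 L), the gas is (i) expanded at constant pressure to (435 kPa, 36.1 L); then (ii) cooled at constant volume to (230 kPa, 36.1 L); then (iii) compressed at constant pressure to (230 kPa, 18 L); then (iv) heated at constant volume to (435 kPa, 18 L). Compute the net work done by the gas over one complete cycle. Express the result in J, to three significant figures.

Constant-volume legs do no work.
W(i) = (435)(36.1 − 18) = 7874 J; W(iii) = (230)(18 − 36.1) = -4163 J.
W_net = 7874 − 4163 = 3711 J (the clockwise enclosed area).

W_net ≈ 3710 J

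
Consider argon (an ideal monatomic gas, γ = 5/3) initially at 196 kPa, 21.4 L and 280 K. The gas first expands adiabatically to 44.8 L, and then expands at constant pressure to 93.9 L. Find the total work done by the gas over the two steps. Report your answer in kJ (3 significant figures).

W_total ≈ 5.26 kJ

Step 1 (adiabatic): W = (P₁V₁ − P₂V₂)/(γ−1) = (4194 − 2563)/0.667 = 2447 J.
After step 1: P = 57.21 kPa, V = 44.8 L, T = 171.1 K.
Step 2 (isobaric): W = PΔV = (57.21 kPa)(93.9 − 44.8 L) = 2809 J.
W_total = 2447 + 2809 = 5256 J.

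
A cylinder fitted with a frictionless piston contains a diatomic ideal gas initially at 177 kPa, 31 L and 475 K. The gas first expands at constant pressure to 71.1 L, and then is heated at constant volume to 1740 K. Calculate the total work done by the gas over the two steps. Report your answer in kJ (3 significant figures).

W_total ≈ 7.10 kJ

Step 1 (isobaric): W = PΔV = (177 kPa)(71.1 − 31 L) = 7098 J.
Step 2 (isochoric): W = 0 (constant volume).
W_total = 7098 + 0 = 7098 J.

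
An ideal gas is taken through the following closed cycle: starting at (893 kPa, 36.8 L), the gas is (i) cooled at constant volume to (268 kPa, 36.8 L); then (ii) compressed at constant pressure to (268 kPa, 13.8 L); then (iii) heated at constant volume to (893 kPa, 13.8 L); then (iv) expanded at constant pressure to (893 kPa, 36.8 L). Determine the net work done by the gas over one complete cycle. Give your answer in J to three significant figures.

Constant-volume legs do no work.
W(ii) = (268)(13.8 − 36.8) = -6164 J; W(iv) = (893)(36.8 − 13.8) = 20539 J.
W_net = -6164 + 20539 = 14375 J (the clockwise enclosed area).

W_net ≈ 14400 J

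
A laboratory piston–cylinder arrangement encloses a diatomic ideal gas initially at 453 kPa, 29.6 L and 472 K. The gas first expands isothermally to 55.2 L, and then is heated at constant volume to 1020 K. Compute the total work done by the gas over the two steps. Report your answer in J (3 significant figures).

W_total ≈ 8360 J

Step 1 (isothermal): W = P₁V₁ ln(V₂/V₁) = (13409) ln(55.2/29.6) = 8356 J.
Step 2 (isochoric): W = 0 (constant volume).
W_total = 8356 + 0 = 8356 J.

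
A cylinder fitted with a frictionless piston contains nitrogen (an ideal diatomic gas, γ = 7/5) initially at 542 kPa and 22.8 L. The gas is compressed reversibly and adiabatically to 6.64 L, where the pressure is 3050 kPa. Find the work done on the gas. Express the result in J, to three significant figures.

Adiabatic: W = (P₁V₁ − P₂V₂)/(γ − 1) with γ = 7/5.
P₁V₁ = 12358 J, P₂V₂ = 20252 J.
W = (12358 − 20252) / 0.4 = -19736 J.
Work on gas = −W_by = 19736 J.

W ≈ 19700 J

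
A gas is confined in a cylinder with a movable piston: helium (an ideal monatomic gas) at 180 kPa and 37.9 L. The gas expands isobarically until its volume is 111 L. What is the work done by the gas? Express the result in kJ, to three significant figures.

Isobaric: W = P ΔV.
W = (180 kPa)(111 − 37.9 L) = (180)(73.1) = 13158 J.

W ≈ 13.2 kJ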